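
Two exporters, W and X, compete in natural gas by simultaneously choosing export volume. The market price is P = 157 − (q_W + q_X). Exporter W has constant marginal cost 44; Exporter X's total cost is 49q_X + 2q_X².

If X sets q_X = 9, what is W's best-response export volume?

52

Exporter W's profit: π = q_W(157 − (q_W + q_X)) − 44q_W.
∂π/∂q_W = 113 − 2q_W − q_X = 0, so q_W = 56.5 − 0.5q_X.
At q_X = 9: q_W = 56.5 − 0.5·9 = 52.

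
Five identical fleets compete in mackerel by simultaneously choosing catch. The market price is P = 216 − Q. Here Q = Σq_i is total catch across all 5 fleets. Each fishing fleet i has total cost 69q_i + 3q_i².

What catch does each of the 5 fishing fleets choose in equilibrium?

A representative fishing fleet's profit is π_i = q_i(216 − Q) − 69q_i − 3q_i², with Q = q_i + Σ_{j≠i} q_j.
First-order condition: 147 − 8q_i − Σ_{j≠i} q_j = 0.
Imposing symmetry (q_j = q for all j) turns Σ_{j≠i} q_j into 4q, so 147 = 12q and q = 12.25.

12.25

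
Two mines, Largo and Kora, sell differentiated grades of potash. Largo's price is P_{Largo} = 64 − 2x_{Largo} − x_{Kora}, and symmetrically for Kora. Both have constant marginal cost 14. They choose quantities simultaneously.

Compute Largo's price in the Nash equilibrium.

34

Mine Largo's profit: π = x_{Largo}(64 − 2x_{Largo} − x_{Kora}) − 14x_{Largo}.
∂π/∂x_{Largo} = 50 − 4x_{Largo} − x_{Kora} = 0 ⇒ x_{Largo} = 12.5 − 0.25x_{Kora}.
By symmetry x_{Kora} = x_{Largo}; substituting into the reaction function, 1.25x_{Largo} = 12.5 and x_{Largo} = 10.
P_{Largo} = 64 − 2·10 − 10 = 34.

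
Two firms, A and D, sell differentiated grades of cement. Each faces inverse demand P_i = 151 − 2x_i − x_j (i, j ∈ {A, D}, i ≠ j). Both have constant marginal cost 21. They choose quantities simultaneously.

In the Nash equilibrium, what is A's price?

Firm A's profit: π = x_A(151 − 2x_A − x_D) − 21x_A.
∂π/∂x_A = 130 − 4x_A − x_D = 0 ⇒ x_A = 32.5 − 0.25x_D.
By symmetry x_D = x_A; substituting into the reaction function, 1.25x_A = 32.5 and x_A = 26.
P_A = 151 − 2·26 − 26 = 73.

73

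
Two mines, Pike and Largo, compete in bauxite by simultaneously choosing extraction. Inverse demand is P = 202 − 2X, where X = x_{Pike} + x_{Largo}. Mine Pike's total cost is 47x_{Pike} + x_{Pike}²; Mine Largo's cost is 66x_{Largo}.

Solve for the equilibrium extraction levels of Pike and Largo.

Mine Pike's profit: π = x_{Pike}(202 − 2(x_{Pike} + x_{Largo})) − 47x_{Pike} − x_{Pike}².
∂π/∂x_{Pike} = 155 − 6x_{Pike} − 2x_{Largo} = 0, so x_{Pike} = 155/6 − (1/3)x_{Largo}.
For Largo: ∂π/∂x_{Largo} = 136 − 4x_{Largo} − 2x_{Pike} = 0 ⇒ x_{Largo} = 34 − 0.5x_{Pike}.
Substituting the second reaction function into the first: x_{Pike} = 155/6 − (1/3)(34 − 0.5x_{Pike}), which gives (5/6)x_{Pike} = 14.5 ⇒ x_{Pike} = 17.4.
Then x_{Largo} = 34 − 0.5·17.4 = 25.3.

17.4, 25.3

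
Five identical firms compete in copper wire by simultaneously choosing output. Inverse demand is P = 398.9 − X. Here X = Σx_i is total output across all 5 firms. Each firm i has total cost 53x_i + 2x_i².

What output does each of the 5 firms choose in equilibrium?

A representative firm's profit is π_i = x_i(398.9 − X) − 53x_i − 2x_i², with X = x_i + Σ_{j≠i} x_j.
First-order condition: 345.9 − 6x_i − Σ_{j≠i} x_j = 0.
With identical firms, set every x_j = x: then 345.9 − 6x − 4x = 0, i.e. x = 345.9/10 = 34.59.

34.59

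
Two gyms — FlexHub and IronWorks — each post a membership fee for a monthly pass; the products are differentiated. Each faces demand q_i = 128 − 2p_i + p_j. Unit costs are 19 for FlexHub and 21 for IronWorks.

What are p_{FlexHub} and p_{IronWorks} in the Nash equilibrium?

FlexHub's profit: π = (p_{FlexHub} − 19)(128 − 2p_{FlexHub} + p_{IronWorks}).
∂π/∂p_{FlexHub} = 166 − 4p_{FlexHub} + p_{IronWorks} = 0 ⇒ p_{FlexHub} = 41.5 + 0.25p_{IronWorks}.
Similarly p_{IronWorks} = 42.5 + 0.25p_{FlexHub}.
Substituting the second reaction function into the first: p_{FlexHub} = 41.5 + 0.25(42.5 + 0.25p_{FlexHub}), which gives 0.9375p_{FlexHub} = 52.125 ⇒ p_{FlexHub} = 55.6.
Then p_{IronWorks} = 42.5 + 0.25·55.6 = 56.4.

55.6, 56.4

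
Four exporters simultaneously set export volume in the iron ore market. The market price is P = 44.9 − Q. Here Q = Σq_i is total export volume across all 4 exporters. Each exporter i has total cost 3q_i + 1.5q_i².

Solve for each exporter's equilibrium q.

A representative exporter's profit is π_i = q_i(44.9 − Q) − 3q_i − 1.5q_i², with Q = q_i + Σ_{j≠i} q_j.
First-order condition: 41.9 − 5q_i − Σ_{j≠i} q_j = 0.
With identical exporters, set every q_j = q: then 41.9 − 5q − 3q = 0, i.e. q = 41.9/8 = 5.2375.

5.2375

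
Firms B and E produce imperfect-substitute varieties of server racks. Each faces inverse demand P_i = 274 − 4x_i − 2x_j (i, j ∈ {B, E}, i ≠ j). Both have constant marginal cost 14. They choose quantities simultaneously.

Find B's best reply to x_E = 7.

Firm B's profit: π = x_B(274 − 4x_B − 2x_E) − 14x_B.
∂π/∂x_B = 260 − 8x_B − 2x_E = 0 ⇒ x_B = 32.5 − 0.25x_E.
At x_E = 7: x_B = 32.5 − 0.25·7 = 30.75.

30.75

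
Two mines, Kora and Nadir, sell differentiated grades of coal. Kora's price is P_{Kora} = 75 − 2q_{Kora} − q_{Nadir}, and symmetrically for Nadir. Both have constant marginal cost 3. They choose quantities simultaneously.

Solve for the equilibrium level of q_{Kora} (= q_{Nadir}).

14.4

Mine Kora's profit: π = q_{Kora}(75 − 2q_{Kora} − q_{Nadir}) − 3q_{Kora}.
∂π/∂q_{Kora} = 72 − 4q_{Kora} − q_{Nadir} = 0 ⇒ q_{Kora} = 18 − 0.25q_{Nadir}.
Setting q_{Kora} = q_{Nadir} in the reaction function: q_{Kora} = 18 − 0.25q_{Kora}, so q_{Kora} = 18 / 1.25 = 14.4.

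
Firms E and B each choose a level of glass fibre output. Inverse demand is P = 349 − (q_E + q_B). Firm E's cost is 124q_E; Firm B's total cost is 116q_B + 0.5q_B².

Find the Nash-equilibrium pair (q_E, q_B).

Firm E's profit: π = q_E(349 − (q_E + q_B)) − 124q_E.
∂π/∂q_E = 225 − 2q_E − q_B = 0, so q_E = 112.5 − 0.5q_B.
For B: ∂π/∂q_B = 233 − 3q_B − q_E = 0 ⇒ q_B = 233/3 − (1/3)q_E.
Solving the two reaction functions simultaneously: (1 − (−0.5)(−1/3))q_E = 112.5 − 0.5·(233/3), so (5/6)q_E = 221/3 and q_E = 88.4.
Then q_B = 233/3 − (1/3)·88.4 = 48.2.

88.4, 48.2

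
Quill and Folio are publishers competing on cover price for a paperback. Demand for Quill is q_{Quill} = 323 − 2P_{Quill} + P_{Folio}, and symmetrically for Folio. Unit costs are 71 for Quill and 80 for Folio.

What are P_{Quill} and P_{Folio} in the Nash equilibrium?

Quill's profit: π = (P_{Quill} − 71)(323 − 2P_{Quill} + P_{Folio}).
∂π/∂P_{Quill} = 465 − 4P_{Quill} + P_{Folio} = 0 ⇒ P_{Quill} = 116.25 + 0.25P_{Folio}.
Similarly P_{Folio} = 120.75 + 0.25P_{Quill}.
Solving the two reaction functions simultaneously: (1 − (0.25)(0.25))P_{Quill} = 116.25 + 0.25·120.75, so 0.9375P_{Quill} = 146.4375 and P_{Quill} = 156.2.
Then P_{Folio} = 120.75 + 0.25·156.2 = 159.8.

156.2, 159.8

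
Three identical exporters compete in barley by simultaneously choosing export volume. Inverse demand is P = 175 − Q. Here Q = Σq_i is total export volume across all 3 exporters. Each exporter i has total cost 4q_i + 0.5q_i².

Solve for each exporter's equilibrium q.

34.2

A representative exporter's profit is π_i = q_i(175 − Q) − 4q_i − 0.5q_i², with Q = q_i + Σ_{j≠i} q_j.
First-order condition: 171 − 3q_i − Σ_{j≠i} q_j = 0.
With identical exporters, set every q_j = q: then 171 − 3q − 2q = 0, i.e. q = 171/5 = 34.2.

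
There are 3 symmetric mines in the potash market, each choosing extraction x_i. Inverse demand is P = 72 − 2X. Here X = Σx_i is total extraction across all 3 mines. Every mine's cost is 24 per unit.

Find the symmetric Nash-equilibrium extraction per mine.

A representative mine's profit is π_i = x_i(72 − 2X) − 24x_i, with X = x_i + Σ_{j≠i} x_j.
First-order condition: 48 − 4x_i − 2Σ_{j≠i} x_j = 0.
In a symmetric equilibrium every mine chooses the same x, so Σ_{j≠i} x_j = 2x. The condition becomes 48 − 8x = 0, giving x = 48/8 = 6.

6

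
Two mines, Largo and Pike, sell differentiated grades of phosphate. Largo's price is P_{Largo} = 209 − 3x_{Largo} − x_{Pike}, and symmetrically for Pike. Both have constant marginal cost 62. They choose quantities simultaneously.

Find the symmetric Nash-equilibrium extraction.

21

Mine Largo's profit: π = x_{Largo}(209 − 3x_{Largo} − x_{Pike}) − 62x_{Largo}.
∂π/∂x_{Largo} = 147 − 6x_{Largo} − x_{Pike} = 0 ⇒ x_{Largo} = 24.5 − (1/6)x_{Pike}.
Setting x_{Largo} = x_{Pike} in the reaction function: x_{Largo} = 24.5 − (1/6)x_{Largo}, so x_{Largo} = 24.5 / (7/6) = 21.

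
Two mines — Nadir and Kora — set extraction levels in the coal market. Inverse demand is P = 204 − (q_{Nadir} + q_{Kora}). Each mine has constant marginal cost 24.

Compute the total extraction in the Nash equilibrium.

120

Mine Nadir's profit: π = q_{Nadir}(204 − (q_{Nadir} + q_{Kora})) − 24q_{Nadir}.
∂π/∂q_{Nadir} = 180 − 2q_{Nadir} − q_{Kora} = 0, so q_{Nadir} = 90 − 0.5q_{Kora}.
Setting q_{Nadir} = q_{Kora} in the reaction function: q_{Nadir} = 90 − 0.5q_{Nadir}, so q_{Nadir} = 90 / 1.5 = 60.
Total extraction: 60 + 60 = 120.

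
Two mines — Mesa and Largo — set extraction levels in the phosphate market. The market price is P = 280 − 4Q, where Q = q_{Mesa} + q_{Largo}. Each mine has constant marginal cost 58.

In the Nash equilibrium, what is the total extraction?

37

Mine Mesa's profit: π = q_{Mesa}(280 − 4(q_{Mesa} + q_{Largo})) − 58q_{Mesa}.
∂π/∂q_{Mesa} = 222 − 8q_{Mesa} − 4q_{Largo} = 0, so q_{Mesa} = 27.75 − 0.5q_{Largo}.
The game is symmetric, so in equilibrium q_{Largo} = q_{Mesa}: the reaction function gives 1.5q_{Mesa} = 27.75, hence q_{Mesa} = 18.5.
Total extraction: 18.5 + 18.5 = 37.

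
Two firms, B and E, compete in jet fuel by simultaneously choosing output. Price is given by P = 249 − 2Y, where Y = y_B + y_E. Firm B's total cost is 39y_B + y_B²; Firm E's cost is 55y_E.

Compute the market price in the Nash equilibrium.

129.4

Firm B's profit: π = y_B(249 − 2(y_B + y_E)) − 39y_B − y_B².
∂π/∂y_B = 210 − 6y_B − 2y_E = 0, so y_B = 35 − (1/3)y_E.
For E: ∂π/∂y_E = 194 − 4y_E − 2y_B = 0 ⇒ y_E = 48.5 − 0.5y_B.
Substituting the second reaction function into the first: y_B = 35 − (1/3)(48.5 − 0.5y_B), which gives (5/6)y_B = 113/6 ⇒ y_B = 22.6.
Then y_E = 48.5 − 0.5·22.6 = 37.2.
Equilibrium price: P = 249 − 2·59.8 = 129.4.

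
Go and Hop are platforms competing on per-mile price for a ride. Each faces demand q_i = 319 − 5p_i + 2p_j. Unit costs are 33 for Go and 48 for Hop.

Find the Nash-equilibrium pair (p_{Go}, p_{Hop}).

62.0625, 68.3125

Go's profit: π = (p_{Go} − 33)(319 − 5p_{Go} + 2p_{Hop}).
∂π/∂p_{Go} = 484 − 10p_{Go} + 2p_{Hop} = 0 ⇒ p_{Go} = 48.4 + 0.2p_{Hop}.
Similarly p_{Hop} = 55.9 + 0.2p_{Go}.
Plugging p_{Hop} into Go's best response: p_{Go} = 48.4 + 0.2(55.9 + 0.2p_{Go}) ⇒ 0.96p_{Go} = 59.58, so p_{Go} = 62.0625.
Then p_{Hop} = 55.9 + 0.2·62.0625 = 68.3125.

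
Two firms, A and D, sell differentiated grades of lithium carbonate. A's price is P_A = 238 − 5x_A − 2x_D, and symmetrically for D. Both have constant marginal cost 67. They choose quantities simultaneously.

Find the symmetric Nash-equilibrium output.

14.25

Firm A's profit: π = x_A(238 − 5x_A − 2x_D) − 67x_A.
∂π/∂x_A = 171 − 10x_A − 2x_D = 0 ⇒ x_A = 17.1 − 0.2x_D.
Setting x_A = x_D in the reaction function: x_A = 17.1 − 0.2x_A, so x_A = 17.1 / 1.2 = 14.25.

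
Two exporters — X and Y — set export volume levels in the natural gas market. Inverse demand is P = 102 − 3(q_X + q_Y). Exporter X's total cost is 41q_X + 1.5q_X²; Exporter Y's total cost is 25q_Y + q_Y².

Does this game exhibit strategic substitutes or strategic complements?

Exporter X's profit: π = q_X(102 − 3(q_X + q_Y)) − 41q_X − 1.5q_X².
∂π/∂q_X = 61 − 9q_X − 3q_Y = 0, so q_X = 61/9 − (1/3)q_Y.
The best-response slope dq_X/dq_Y = −1/3 < 0: the reaction function is downward-sloping, so the choices are strategic substitutes.

strategic substitutes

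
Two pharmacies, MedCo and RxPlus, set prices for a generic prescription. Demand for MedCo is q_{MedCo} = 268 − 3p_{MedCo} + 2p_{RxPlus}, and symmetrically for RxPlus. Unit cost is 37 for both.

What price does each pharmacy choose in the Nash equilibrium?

94.75

MedCo's profit: π = (p_{MedCo} − 37)(268 − 3p_{MedCo} + 2p_{RxPlus}).
∂π/∂p_{MedCo} = 379 − 6p_{MedCo} + 2p_{RxPlus} = 0 ⇒ p_{MedCo} = 379/6 + (1/3)p_{RxPlus}.
By symmetry p_{RxPlus} = p_{MedCo}; substituting into the reaction function, (2/3)p_{MedCo} = 379/6 and p_{MedCo} = 94.75.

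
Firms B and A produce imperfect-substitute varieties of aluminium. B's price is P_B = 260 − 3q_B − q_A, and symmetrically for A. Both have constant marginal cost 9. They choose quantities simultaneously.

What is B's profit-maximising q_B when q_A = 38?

Firm B's profit: π = q_B(260 − 3q_B − q_A) − 9q_B.
∂π/∂q_B = 251 − 6q_B − q_A = 0 ⇒ q_B = 251/6 − (1/6)q_A.
At q_A = 38: q_B = 251/6 − (1/6)·38 = 35.5.

35.5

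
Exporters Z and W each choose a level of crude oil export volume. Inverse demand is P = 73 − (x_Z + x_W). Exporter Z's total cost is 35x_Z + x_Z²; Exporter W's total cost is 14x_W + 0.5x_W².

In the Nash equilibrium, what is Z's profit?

Exporter Z's profit: π = x_Z(73 − (x_Z + x_W)) − 35x_Z − x_Z².
∂π/∂x_Z = 38 − 4x_Z − x_W = 0, so x_Z = 9.5 − 0.25x_W.
For W: ∂π/∂x_W = 59 − 3x_W − x_Z = 0 ⇒ x_W = 59/3 − (1/3)x_Z.
Plugging x_W into Z's best response: x_Z = 9.5 − 0.25(59/3 − (1/3)x_Z) ⇒ (11/12)x_Z = 55/12, so x_Z = 5.
Then x_W = 59/3 − (1/3)·5 = 18.
Price P = 73 − 23 = 50.
Z's profit: (50 − 35)·5 − (5)² = 50.

50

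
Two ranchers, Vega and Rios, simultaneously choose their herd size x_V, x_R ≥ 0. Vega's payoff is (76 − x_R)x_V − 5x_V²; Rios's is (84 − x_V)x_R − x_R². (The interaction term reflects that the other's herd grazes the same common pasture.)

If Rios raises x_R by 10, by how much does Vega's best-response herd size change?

-1

Expanding Vega's payoff: 76x_V − x_Rx_V − 5x_V².
∂π/∂x_V = 76 − x_R − 10x_V = 0, so x_V = 7.6 − 0.1x_R.
The reaction-function slope is −0.1, so a 10-unit rise in x_R moves x_V by −0.1 × 10 = −1. Vega's best response falls — the actions are strategic substitutes.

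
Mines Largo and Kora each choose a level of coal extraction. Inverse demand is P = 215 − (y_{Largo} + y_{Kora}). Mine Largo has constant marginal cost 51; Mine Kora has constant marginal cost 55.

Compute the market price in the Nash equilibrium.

Mine Largo's profit: π = y_{Largo}(215 − (y_{Largo} + y_{Kora})) − 51y_{Largo}.
∂π/∂y_{Largo} = 164 − 2y_{Largo} − y_{Kora} = 0, so y_{Largo} = 82 − 0.5y_{Kora}.
By the same steps for Kora: y_{Kora} = 80 − 0.5y_{Largo}.
Plugging y_{Kora} into Largo's best response: y_{Largo} = 82 − 0.5(80 − 0.5y_{Largo}) ⇒ 0.75y_{Largo} = 42, so y_{Largo} = 56.
Then y_{Kora} = 80 − 0.5·56 = 52.
Equilibrium price: P = 215 − 108 = 107.

107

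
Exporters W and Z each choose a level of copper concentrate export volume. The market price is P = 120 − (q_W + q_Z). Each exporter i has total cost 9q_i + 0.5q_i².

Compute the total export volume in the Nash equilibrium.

Exporter W's profit: π = q_W(120 − (q_W + q_Z)) − 9q_W − 0.5q_W².
∂π/∂q_W = 111 − 3q_W − q_Z = 0, so q_W = 37 − (1/3)q_Z.
Setting q_W = q_Z in the reaction function: q_W = 37 − (1/3)q_W, so q_W = 37 / (4/3) = 27.75.
Total export volume: 27.75 + 27.75 = 55.5.

55.5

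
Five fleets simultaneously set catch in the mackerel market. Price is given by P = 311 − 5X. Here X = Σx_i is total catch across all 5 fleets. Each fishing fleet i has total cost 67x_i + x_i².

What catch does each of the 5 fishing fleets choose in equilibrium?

7.625

A representative fishing fleet's profit is π_i = x_i(311 − 5X) − 67x_i − x_i², with X = x_i + Σ_{j≠i} x_j.
First-order condition: 244 − 12x_i − 5Σ_{j≠i} x_j = 0.
With identical fishing fleets, set every x_j = x: then 244 − 12x − 20x = 0, i.e. x = 244/32 = 7.625.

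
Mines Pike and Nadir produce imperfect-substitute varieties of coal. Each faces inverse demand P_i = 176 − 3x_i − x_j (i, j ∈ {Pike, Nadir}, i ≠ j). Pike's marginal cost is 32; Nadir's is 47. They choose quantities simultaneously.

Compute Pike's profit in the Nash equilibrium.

Mine Pike's profit: π = x_{Pike}(176 − 3x_{Pike} − x_{Nadir}) − 32x_{Pike}.
∂π/∂x_{Pike} = 144 − 6x_{Pike} − x_{Nadir} = 0 ⇒ x_{Pike} = 24 − (1/6)x_{Nadir}.
Similarly x_{Nadir} = 21.5 − (1/6)x_{Pike}.
Substituting the second reaction function into the first: x_{Pike} = 24 − (1/6)(21.5 − (1/6)x_{Pike}), which gives (35/36)x_{Pike} = 245/12 ⇒ x_{Pike} = 21.
Then x_{Nadir} = 21.5 − (1/6)·21 = 18.
P_{Pike} = 176 − 3·21 − 18 = 95.
Profit = (95 − 32)·21 = 1323.

1323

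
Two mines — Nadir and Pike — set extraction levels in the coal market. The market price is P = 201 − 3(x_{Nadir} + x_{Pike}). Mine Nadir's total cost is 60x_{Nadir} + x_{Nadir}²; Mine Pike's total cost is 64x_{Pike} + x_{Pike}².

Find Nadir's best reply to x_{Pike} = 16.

Mine Nadir's profit: π = x_{Nadir}(201 − 3(x_{Nadir} + x_{Pike})) − 60x_{Nadir} − x_{Nadir}².
∂π/∂x_{Nadir} = 141 − 8x_{Nadir} − 3x_{Pike} = 0, so x_{Nadir} = 17.625 − 0.375x_{Pike}.
At x_{Pike} = 16: x_{Nadir} = 17.625 − 0.375·16 = 11.625.

11.625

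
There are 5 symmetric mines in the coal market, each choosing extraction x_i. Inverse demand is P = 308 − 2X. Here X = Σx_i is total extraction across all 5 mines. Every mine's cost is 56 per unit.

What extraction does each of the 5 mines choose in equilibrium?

A representative mine's profit is π_i = x_i(308 − 2X) − 56x_i, with X = x_i + Σ_{j≠i} x_j.
First-order condition: 252 − 4x_i − 2Σ_{j≠i} x_j = 0.
With identical mines, set every x_j = x: then 252 − 4x − 8x = 0, i.e. x = 252/12 = 21.

21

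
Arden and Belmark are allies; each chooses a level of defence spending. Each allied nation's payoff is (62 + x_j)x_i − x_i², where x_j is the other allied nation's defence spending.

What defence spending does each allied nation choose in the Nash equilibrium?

62

Arden's payoff is (62 + x_B)x_A − x_A².
∂π/∂x_A = 62 + x_B − 2x_A = 0, so x_A = 31 + 0.5x_B.
The game is symmetric, so in equilibrium x_B = x_A: the reaction function gives 0.5x_A = 31, hence x_A = 62.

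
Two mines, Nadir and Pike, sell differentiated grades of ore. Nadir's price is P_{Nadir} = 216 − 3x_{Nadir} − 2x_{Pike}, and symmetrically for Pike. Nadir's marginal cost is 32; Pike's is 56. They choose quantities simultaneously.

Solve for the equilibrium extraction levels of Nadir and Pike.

Mine Nadir's profit: π = x_{Nadir}(216 − 3x_{Nadir} − 2x_{Pike}) − 32x_{Nadir}.
∂π/∂x_{Nadir} = 184 − 6x_{Nadir} − 2x_{Pike} = 0 ⇒ x_{Nadir} = 92/3 − (1/3)x_{Pike}.
Similarly x_{Pike} = 80/3 − (1/3)x_{Nadir}.
Solving the two reaction functions simultaneously: (1 − (−1/3)(−1/3))x_{Nadir} = 92/3 − (1/3)·(80/3), so (8/9)x_{Nadir} = 196/9 and x_{Nadir} = 24.5.
Then x_{Pike} = 80/3 − (1/3)·24.5 = 18.5.

24.5, 18.5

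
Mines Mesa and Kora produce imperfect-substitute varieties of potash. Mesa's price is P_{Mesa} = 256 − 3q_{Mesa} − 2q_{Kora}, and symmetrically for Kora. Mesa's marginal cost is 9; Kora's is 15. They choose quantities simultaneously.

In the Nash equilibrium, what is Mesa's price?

102.75

Mine Mesa's profit: π = q_{Mesa}(256 − 3q_{Mesa} − 2q_{Kora}) − 9q_{Mesa}.
∂π/∂q_{Mesa} = 247 − 6q_{Mesa} − 2q_{Kora} = 0 ⇒ q_{Mesa} = 247/6 − (1/3)q_{Kora}.
Similarly q_{Kora} = 241/6 − (1/3)q_{Mesa}.
Substituting the second reaction function into the first: q_{Mesa} = 247/6 − (1/3)(241/6 − (1/3)q_{Mesa}), which gives (8/9)q_{Mesa} = 250/9 ⇒ q_{Mesa} = 31.25.
Then q_{Kora} = 241/6 − (1/3)·31.25 = 29.75.
P_{Mesa} = 256 − 3·31.25 − 2·29.75 = 102.75.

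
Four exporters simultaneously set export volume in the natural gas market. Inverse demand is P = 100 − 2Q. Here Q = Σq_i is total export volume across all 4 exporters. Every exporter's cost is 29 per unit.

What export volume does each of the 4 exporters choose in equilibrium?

7.1

A representative exporter's profit is π_i = q_i(100 − 2Q) − 29q_i, with Q = q_i + Σ_{j≠i} q_j.
First-order condition: 71 − 4q_i − 2Σ_{j≠i} q_j = 0.
Imposing symmetry (q_j = q for all j) turns Σ_{j≠i} q_j into 3q, so 71 = 10q and q = 7.1.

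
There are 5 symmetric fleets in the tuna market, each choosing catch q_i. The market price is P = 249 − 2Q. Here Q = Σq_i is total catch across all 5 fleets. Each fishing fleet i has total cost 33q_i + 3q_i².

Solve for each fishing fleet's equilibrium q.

A representative fishing fleet's profit is π_i = q_i(249 − 2Q) − 33q_i − 3q_i², with Q = q_i + Σ_{j≠i} q_j.
First-order condition: 216 − 10q_i − 2Σ_{j≠i} q_j = 0.
In a symmetric equilibrium every fishing fleet chooses the same q, so Σ_{j≠i} q_j = 4q. The condition becomes 216 − 18q = 0, giving q = 216/18 = 12.

12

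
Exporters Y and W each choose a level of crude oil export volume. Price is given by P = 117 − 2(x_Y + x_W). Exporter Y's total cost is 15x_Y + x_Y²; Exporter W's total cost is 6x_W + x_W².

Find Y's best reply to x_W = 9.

Exporter Y's profit: π = x_Y(117 − 2(x_Y + x_W)) − 15x_Y − x_Y².
∂π/∂x_Y = 102 − 6x_Y − 2x_W = 0, so x_Y = 17 − (1/3)x_W.
At x_W = 9: x_Y = 17 − (1/3)·9 = 14.

14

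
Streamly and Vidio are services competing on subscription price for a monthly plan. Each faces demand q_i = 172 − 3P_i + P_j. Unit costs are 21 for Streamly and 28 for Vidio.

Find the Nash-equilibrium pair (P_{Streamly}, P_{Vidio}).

Streamly's profit: π = (P_{Streamly} − 21)(172 − 3P_{Streamly} + P_{Vidio}).
∂π/∂P_{Streamly} = 235 − 6P_{Streamly} + P_{Vidio} = 0 ⇒ P_{Streamly} = 235/6 + (1/6)P_{Vidio}.
Similarly P_{Vidio} = 128/3 + (1/6)P_{Streamly}.
Solving the two reaction functions simultaneously: (1 − (1/6)(1/6))P_{Streamly} = 235/6 + (1/6)·(128/3), so (35/36)P_{Streamly} = 833/18 and P_{Streamly} = 47.6.
Then P_{Vidio} = 128/3 + (1/6)·47.6 = 50.6.

47.6, 50.6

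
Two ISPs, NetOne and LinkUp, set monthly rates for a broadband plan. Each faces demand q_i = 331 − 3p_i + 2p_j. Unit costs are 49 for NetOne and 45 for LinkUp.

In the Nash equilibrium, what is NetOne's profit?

NetOne's profit: π = (p_{NetOne} − 49)(331 − 3p_{NetOne} + 2p_{LinkUp}).
∂π/∂p_{NetOne} = 478 − 6p_{NetOne} + 2p_{LinkUp} = 0 ⇒ p_{NetOne} = 239/3 + (1/3)p_{LinkUp}.
Similarly p_{LinkUp} = 233/3 + (1/3)p_{NetOne}.
Plugging p_{LinkUp} into NetOne's best response: p_{NetOne} = 239/3 + (1/3)(233/3 + (1/3)p_{NetOne}) ⇒ (8/9)p_{NetOne} = 950/9, so p_{NetOne} = 118.75.
Then p_{LinkUp} = 233/3 + (1/3)·118.75 = 117.25.
q_{NetOne} = 331 − 3·118.75 + 2·117.25 = 209.25.
Profit = (118.75 − 49)·209.25 = 14595.1875.

14595.1875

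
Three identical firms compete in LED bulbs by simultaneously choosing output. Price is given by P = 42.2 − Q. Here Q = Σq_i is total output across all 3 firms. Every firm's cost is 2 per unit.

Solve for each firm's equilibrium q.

A representative firm's profit is π_i = q_i(42.2 − Q) − 2q_i, with Q = q_i + Σ_{j≠i} q_j.
First-order condition: 40.2 − 2q_i − Σ_{j≠i} q_j = 0.
Imposing symmetry (q_j = q for all j) turns Σ_{j≠i} q_j into 2q, so 40.2 = 4q and q = 10.05.

10.05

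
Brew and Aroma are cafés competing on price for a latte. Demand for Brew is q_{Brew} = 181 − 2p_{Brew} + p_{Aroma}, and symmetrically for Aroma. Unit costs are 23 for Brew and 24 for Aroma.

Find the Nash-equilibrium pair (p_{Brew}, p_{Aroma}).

Brew's profit: π = (p_{Brew} − 23)(181 − 2p_{Brew} + p_{Aroma}).
∂π/∂p_{Brew} = 227 − 4p_{Brew} + p_{Aroma} = 0 ⇒ p_{Brew} = 56.75 + 0.25p_{Aroma}.
Similarly p_{Aroma} = 57.25 + 0.25p_{Brew}.
Substituting the second reaction function into the first: p_{Brew} = 56.75 + 0.25(57.25 + 0.25p_{Brew}), which gives 0.9375p_{Brew} = 71.0625 ⇒ p_{Brew} = 75.8.
Then p_{Aroma} = 57.25 + 0.25·75.8 = 76.2.

75.8, 76.2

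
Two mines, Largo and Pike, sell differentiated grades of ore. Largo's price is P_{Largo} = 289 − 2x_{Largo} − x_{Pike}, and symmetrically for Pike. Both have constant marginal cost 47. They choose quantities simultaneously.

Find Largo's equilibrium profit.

Mine Largo's profit: π = x_{Largo}(289 − 2x_{Largo} − x_{Pike}) − 47x_{Largo}.
∂π/∂x_{Largo} = 242 − 4x_{Largo} − x_{Pike} = 0 ⇒ x_{Largo} = 60.5 − 0.25x_{Pike}.
By symmetry x_{Pike} = x_{Largo}; substituting into the reaction function, 1.25x_{Largo} = 60.5 and x_{Largo} = 48.4.
P_{Largo} = 289 − 2·48.4 − 48.4 = 143.8.
Profit = (143.8 − 47)·48.4 = 4685.12.

4685.12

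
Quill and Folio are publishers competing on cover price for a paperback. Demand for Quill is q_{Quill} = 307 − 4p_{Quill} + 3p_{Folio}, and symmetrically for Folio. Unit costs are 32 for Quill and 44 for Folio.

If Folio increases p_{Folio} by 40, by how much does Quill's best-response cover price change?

Quill's profit: π = (p_{Quill} − 32)(307 − 4p_{Quill} + 3p_{Folio}).
∂π/∂p_{Quill} = 435 − 8p_{Quill} + 3p_{Folio} = 0 ⇒ p_{Quill} = 54.375 + 0.375p_{Folio}.
The reaction-function slope is 0.375, so a 40-unit rise in p_{Folio} moves p_{Quill} by 0.375 × 40 = 15. Quill's best response rises — the actions are strategic complements.

15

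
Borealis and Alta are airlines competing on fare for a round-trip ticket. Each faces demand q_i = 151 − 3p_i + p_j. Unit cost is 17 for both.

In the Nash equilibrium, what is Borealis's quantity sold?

70.2

Borealis's profit: π = (p_{Borealis} − 17)(151 − 3p_{Borealis} + p_{Alta}).
∂π/∂p_{Borealis} = 202 − 6p_{Borealis} + p_{Alta} = 0 ⇒ p_{Borealis} = 101/3 + (1/6)p_{Alta}.
By symmetry p_{Alta} = p_{Borealis}; substituting into the reaction function, (5/6)p_{Borealis} = 101/3 and p_{Borealis} = 40.4.
q_{Borealis} = 151 − 3·40.4 + 40.4 = 70.2.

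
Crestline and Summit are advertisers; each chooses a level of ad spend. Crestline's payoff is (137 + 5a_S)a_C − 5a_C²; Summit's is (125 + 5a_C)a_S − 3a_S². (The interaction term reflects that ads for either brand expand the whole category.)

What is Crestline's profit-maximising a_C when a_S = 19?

23.2

Expanding Crestline's payoff: 137a_C + 5a_Sa_C − 5a_C².
∂π/∂a_C = 137 + 5a_S − 10a_C = 0, so a_C = 13.7 + 0.5a_S.
At a_S = 19: a_C = 13.7 + 0.5·19 = 23.2.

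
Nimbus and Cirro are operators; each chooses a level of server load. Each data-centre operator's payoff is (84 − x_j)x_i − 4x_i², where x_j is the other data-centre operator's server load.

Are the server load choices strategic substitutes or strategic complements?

Nimbus's payoff is (84 − x_C)x_N − 4x_N².
∂π/∂x_N = 84 − x_C − 8x_N = 0, so x_N = 10.5 − 0.125x_C.
The best-response slope dx_N/dx_C = −0.125 < 0: the reaction function is downward-sloping, so the choices are strategic substitutes.

strategic substitutes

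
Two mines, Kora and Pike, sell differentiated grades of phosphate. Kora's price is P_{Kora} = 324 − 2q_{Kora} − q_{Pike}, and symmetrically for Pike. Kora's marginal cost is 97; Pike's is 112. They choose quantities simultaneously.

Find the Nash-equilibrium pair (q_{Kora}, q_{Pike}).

Mine Kora's profit: π = q_{Kora}(324 − 2q_{Kora} − q_{Pike}) − 97q_{Kora}.
∂π/∂q_{Kora} = 227 − 4q_{Kora} − q_{Pike} = 0 ⇒ q_{Kora} = 56.75 − 0.25q_{Pike}.
Similarly q_{Pike} = 53 − 0.25q_{Kora}.
Plugging q_{Pike} into Kora's best response: q_{Kora} = 56.75 − 0.25(53 − 0.25q_{Kora}) ⇒ 0.9375q_{Kora} = 43.5, so q_{Kora} = 46.4.
Then q_{Pike} = 53 − 0.25·46.4 = 41.4.

46.4, 41.4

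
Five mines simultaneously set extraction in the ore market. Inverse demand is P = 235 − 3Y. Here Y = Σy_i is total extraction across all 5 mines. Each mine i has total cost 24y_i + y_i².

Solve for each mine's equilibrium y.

10.55

A representative mine's profit is π_i = y_i(235 − 3Y) − 24y_i − y_i², with Y = y_i + Σ_{j≠i} y_j.
First-order condition: 211 − 8y_i − 3Σ_{j≠i} y_j = 0.
With identical mines, set every y_j = y: then 211 − 8y − 12y = 0, i.e. y = 211/20 = 10.55.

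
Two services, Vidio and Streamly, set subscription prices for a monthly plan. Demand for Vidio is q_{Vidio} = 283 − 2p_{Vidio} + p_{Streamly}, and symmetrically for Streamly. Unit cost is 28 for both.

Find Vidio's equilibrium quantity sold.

170

Vidio's profit: π = (p_{Vidio} − 28)(283 − 2p_{Vidio} + p_{Streamly}).
∂π/∂p_{Vidio} = 339 − 4p_{Vidio} + p_{Streamly} = 0 ⇒ p_{Vidio} = 84.75 + 0.25p_{Streamly}.
By symmetry p_{Streamly} = p_{Vidio}; substituting into the reaction function, 0.75p_{Vidio} = 84.75 and p_{Vidio} = 113.
q_{Vidio} = 283 − 2·113 + 113 = 170.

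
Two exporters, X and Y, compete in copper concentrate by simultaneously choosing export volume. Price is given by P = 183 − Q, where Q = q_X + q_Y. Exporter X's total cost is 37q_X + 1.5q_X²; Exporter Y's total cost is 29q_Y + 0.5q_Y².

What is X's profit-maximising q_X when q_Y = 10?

27.2

Exporter X's profit: π = q_X(183 − (q_X + q_Y)) − 37q_X − 1.5q_X².
∂π/∂q_X = 146 − 5q_X − q_Y = 0, so q_X = 29.2 − 0.2q_Y.
At q_Y = 10: q_X = 29.2 − 0.2·10 = 27.2.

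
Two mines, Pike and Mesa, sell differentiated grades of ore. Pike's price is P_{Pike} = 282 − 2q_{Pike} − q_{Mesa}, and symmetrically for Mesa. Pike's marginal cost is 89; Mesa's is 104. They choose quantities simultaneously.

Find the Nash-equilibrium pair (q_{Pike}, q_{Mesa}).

39.6, 34.6

Mine Pike's profit: π = q_{Pike}(282 − 2q_{Pike} − q_{Mesa}) − 89q_{Pike}.
∂π/∂q_{Pike} = 193 − 4q_{Pike} − q_{Mesa} = 0 ⇒ q_{Pike} = 48.25 − 0.25q_{Mesa}.
Similarly q_{Mesa} = 44.5 − 0.25q_{Pike}.
Plugging q_{Mesa} into Pike's best response: q_{Pike} = 48.25 − 0.25(44.5 − 0.25q_{Pike}) ⇒ 0.9375q_{Pike} = 37.125, so q_{Pike} = 39.6.
Then q_{Mesa} = 44.5 − 0.25·39.6 = 34.6.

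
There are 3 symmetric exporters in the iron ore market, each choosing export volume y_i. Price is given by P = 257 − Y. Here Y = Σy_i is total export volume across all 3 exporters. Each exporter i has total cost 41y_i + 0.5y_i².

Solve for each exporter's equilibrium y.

A representative exporter's profit is π_i = y_i(257 − Y) − 41y_i − 0.5y_i², with Y = y_i + Σ_{j≠i} y_j.
First-order condition: 216 − 3y_i − Σ_{j≠i} y_j = 0.
In a symmetric equilibrium every exporter chooses the same y, so Σ_{j≠i} y_j = 2y. The condition becomes 216 − 5y = 0, giving y = 216/5 = 43.2.

43.2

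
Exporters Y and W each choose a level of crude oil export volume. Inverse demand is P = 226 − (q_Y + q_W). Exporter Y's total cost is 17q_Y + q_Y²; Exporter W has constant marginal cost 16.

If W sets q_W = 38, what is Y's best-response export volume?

Exporter Y's profit: π = q_Y(226 − (q_Y + q_W)) − 17q_Y − q_Y².
∂π/∂q_Y = 209 − 4q_Y − q_W = 0, so q_Y = 52.25 − 0.25q_W.
At q_W = 38: q_Y = 52.25 − 0.25·38 = 42.75.

42.75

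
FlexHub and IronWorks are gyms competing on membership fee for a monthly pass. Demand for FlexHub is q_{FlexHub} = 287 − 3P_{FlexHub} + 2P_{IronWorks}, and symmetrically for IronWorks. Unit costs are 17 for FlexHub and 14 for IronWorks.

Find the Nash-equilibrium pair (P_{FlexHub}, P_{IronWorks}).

83.9375, 82.8125

FlexHub's profit: π = (P_{FlexHub} − 17)(287 − 3P_{FlexHub} + 2P_{IronWorks}).
∂π/∂P_{FlexHub} = 338 − 6P_{FlexHub} + 2P_{IronWorks} = 0 ⇒ P_{FlexHub} = 169/3 + (1/3)P_{IronWorks}.
Similarly P_{IronWorks} = 329/6 + (1/3)P_{FlexHub}.
Plugging P_{IronWorks} into FlexHub's best response: P_{FlexHub} = 169/3 + (1/3)(329/6 + (1/3)P_{FlexHub}) ⇒ (8/9)P_{FlexHub} = 1343/18, so P_{FlexHub} = 83.9375.
Then P_{IronWorks} = 329/6 + (1/3)·83.9375 = 82.8125.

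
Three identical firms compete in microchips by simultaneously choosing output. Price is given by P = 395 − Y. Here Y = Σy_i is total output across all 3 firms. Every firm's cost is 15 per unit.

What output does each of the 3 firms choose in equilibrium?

95

A representative firm's profit is π_i = y_i(395 − Y) − 15y_i, with Y = y_i + Σ_{j≠i} y_j.
First-order condition: 380 − 2y_i − Σ_{j≠i} y_j = 0.
Imposing symmetry (y_j = y for all j) turns Σ_{j≠i} y_j into 2y, so 380 = 4y and y = 95.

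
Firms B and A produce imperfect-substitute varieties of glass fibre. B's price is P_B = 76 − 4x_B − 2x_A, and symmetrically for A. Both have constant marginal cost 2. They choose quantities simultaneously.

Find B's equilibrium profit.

219.04

Firm B's profit: π = x_B(76 − 4x_B − 2x_A) − 2x_B.
∂π/∂x_B = 74 − 8x_B − 2x_A = 0 ⇒ x_B = 9.25 − 0.25x_A.
Setting x_B = x_A in the reaction function: x_B = 9.25 − 0.25x_B, so x_B = 9.25 / 1.25 = 7.4.
P_B = 76 − 4·7.4 − 2·7.4 = 31.6.
Profit = (31.6 − 2)·7.4 = 219.04.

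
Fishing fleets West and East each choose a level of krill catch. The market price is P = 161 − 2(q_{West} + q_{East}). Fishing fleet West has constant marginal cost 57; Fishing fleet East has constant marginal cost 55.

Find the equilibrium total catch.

Fishing fleet West's profit: π = q_{West}(161 − 2(q_{West} + q_{East})) − 57q_{West}.
∂π/∂q_{West} = 104 − 4q_{West} − 2q_{East} = 0, so q_{West} = 26 − 0.5q_{East}.
By the same steps for East: q_{East} = 26.5 − 0.5q_{West}.
Plugging q_{East} into West's best response: q_{West} = 26 − 0.5(26.5 − 0.5q_{West}) ⇒ 0.75q_{West} = 12.75, so q_{West} = 17.
Then q_{East} = 26.5 − 0.5·17 = 18.
Total catch: 17 + 18 = 35.

35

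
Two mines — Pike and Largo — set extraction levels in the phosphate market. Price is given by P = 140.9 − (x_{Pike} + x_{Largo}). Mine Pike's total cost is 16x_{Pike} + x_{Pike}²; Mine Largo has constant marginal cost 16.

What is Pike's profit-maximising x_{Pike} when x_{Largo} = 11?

Mine Pike's profit: π = x_{Pike}(140.9 − (x_{Pike} + x_{Largo})) − 16x_{Pike} − x_{Pike}².
∂π/∂x_{Pike} = 124.9 − 4x_{Pike} − x_{Largo} = 0, so x_{Pike} = 31.225 − 0.25x_{Largo}.
At x_{Largo} = 11: x_{Pike} = 31.225 − 0.25·11 = 28.475.

28.475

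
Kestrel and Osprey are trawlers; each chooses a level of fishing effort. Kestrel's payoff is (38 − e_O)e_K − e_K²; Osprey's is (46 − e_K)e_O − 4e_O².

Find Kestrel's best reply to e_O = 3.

17.5

Expanding Kestrel's payoff: 38e_K − e_Oe_K − e_K².
∂π/∂e_K = 38 − e_O − 2e_K = 0, so e_K = 19 − 0.5e_O.
At e_O = 3: e_K = 19 − 0.5·3 = 17.5.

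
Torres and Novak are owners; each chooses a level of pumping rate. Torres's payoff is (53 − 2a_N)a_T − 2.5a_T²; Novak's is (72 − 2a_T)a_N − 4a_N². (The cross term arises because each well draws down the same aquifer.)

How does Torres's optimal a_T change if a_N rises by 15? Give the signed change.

-6

Expanding Torres's payoff: 53a_T − 2a_Na_T − 2.5a_T².
∂π/∂a_T = 53 − 2a_N − 5a_T = 0, so a_T = 10.6 − 0.4a_N.
The reaction-function slope is −0.4, so a 15-unit rise in a_N moves a_T by −0.4 × 15 = −6. Torres's best response falls — the actions are strategic substitutes.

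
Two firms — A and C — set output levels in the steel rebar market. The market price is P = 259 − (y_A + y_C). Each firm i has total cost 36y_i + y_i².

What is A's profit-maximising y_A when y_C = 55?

42

Firm A's profit: π = y_A(259 − (y_A + y_C)) − 36y_A − y_A².
∂π/∂y_A = 223 − 4y_A − y_C = 0, so y_A = 55.75 − 0.25y_C.
At y_C = 55: y_A = 55.75 − 0.25·55 = 42.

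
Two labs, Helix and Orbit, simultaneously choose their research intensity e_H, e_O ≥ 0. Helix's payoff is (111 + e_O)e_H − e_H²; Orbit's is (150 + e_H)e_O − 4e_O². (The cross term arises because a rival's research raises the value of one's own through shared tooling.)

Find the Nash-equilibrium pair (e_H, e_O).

Expanding Helix's payoff: 111e_H + e_Oe_H − e_H².
∂π/∂e_H = 111 + e_O − 2e_H = 0, so e_H = 55.5 + 0.5e_O.
Likewise for Orbit: e_O = 18.75 + 0.125e_H.
Plugging e_O into Helix's best response: e_H = 55.5 + 0.5(18.75 + 0.125e_H) ⇒ 0.9375e_H = 64.875, so e_H = 69.2.
Then e_O = 18.75 + 0.125·69.2 = 27.4.

69.2, 27.4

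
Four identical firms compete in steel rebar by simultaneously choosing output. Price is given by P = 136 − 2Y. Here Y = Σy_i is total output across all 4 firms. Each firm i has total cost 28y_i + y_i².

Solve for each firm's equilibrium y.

A representative firm's profit is π_i = y_i(136 − 2Y) − 28y_i − y_i², with Y = y_i + Σ_{j≠i} y_j.
First-order condition: 108 − 6y_i − 2Σ_{j≠i} y_j = 0.
Imposing symmetry (y_j = y for all j) turns Σ_{j≠i} y_j into 3y, so 108 = 12y and y = 9.

9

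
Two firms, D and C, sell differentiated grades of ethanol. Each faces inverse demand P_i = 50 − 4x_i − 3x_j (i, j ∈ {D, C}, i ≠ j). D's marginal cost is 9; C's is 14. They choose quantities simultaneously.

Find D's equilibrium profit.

Firm D's profit: π = x_D(50 − 4x_D − 3x_C) − 9x_D.
∂π/∂x_D = 41 − 8x_D − 3x_C = 0 ⇒ x_D = 5.125 − 0.375x_C.
Similarly x_C = 4.5 − 0.375x_D.
Substituting the second reaction function into the first: x_D = 5.125 − 0.375(4.5 − 0.375x_D), which gives (55/64)x_D = 3.4375 ⇒ x_D = 4.
Then x_C = 4.5 − 0.375·4 = 3.
P_D = 50 − 4·4 − 3·3 = 25.
Profit = (25 − 9)·4 = 64.

64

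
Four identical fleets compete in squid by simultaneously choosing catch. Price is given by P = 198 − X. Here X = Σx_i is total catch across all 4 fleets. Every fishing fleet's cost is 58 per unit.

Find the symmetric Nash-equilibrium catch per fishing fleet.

28

A representative fishing fleet's profit is π_i = x_i(198 − X) − 58x_i, with X = x_i + Σ_{j≠i} x_j.
First-order condition: 140 − 2x_i − Σ_{j≠i} x_j = 0.
Imposing symmetry (x_j = x for all j) turns Σ_{j≠i} x_j into 3x, so 140 = 5x and x = 28.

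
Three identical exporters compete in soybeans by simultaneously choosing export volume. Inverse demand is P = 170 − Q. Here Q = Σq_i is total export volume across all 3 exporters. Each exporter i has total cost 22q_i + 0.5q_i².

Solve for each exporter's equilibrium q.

A representative exporter's profit is π_i = q_i(170 − Q) − 22q_i − 0.5q_i², with Q = q_i + Σ_{j≠i} q_j.
First-order condition: 148 − 3q_i − Σ_{j≠i} q_j = 0.
With identical exporters, set every q_j = q: then 148 − 3q − 2q = 0, i.e. q = 148/5 = 29.6.

29.6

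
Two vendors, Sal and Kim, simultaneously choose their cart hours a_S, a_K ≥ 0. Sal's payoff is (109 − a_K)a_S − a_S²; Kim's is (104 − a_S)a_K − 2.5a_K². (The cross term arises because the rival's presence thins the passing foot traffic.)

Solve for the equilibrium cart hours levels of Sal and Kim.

49, 11

Expanding Sal's payoff: 109a_S − a_Ka_S − a_S².
∂π/∂a_S = 109 − a_K − 2a_S = 0, so a_S = 54.5 − 0.5a_K.
Likewise for Kim: a_K = 20.8 − 0.2a_S.
Substituting the second reaction function into the first: a_S = 54.5 − 0.5(20.8 − 0.2a_S), which gives 0.9a_S = 44.1 ⇒ a_S = 49.
Then a_K = 20.8 − 0.2·49 = 11.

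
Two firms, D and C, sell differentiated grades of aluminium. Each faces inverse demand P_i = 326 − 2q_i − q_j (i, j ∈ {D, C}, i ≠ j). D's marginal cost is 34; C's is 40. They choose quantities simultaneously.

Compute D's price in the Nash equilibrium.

Firm D's profit: π = q_D(326 − 2q_D − q_C) − 34q_D.
∂π/∂q_D = 292 − 4q_D − q_C = 0 ⇒ q_D = 73 − 0.25q_C.
Similarly q_C = 71.5 − 0.25q_D.
Solving the two reaction functions simultaneously: (1 − (−0.25)(−0.25))q_D = 73 − 0.25·71.5, so 0.9375q_D = 55.125 and q_D = 58.8.
Then q_C = 71.5 − 0.25·58.8 = 56.8.
P_D = 326 − 2·58.8 − 56.8 = 151.6.

151.6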